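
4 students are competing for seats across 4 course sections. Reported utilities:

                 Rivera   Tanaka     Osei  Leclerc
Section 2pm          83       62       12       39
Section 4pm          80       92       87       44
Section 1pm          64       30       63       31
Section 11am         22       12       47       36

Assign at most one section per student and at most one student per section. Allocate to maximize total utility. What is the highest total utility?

Max total: 274 points

This is a one-to-one assignment (maximum-weight bipartite matching).
Optimal: Rivera→Section 2pm (83 points), Tanaka→Section 4pm (92 points), Osei→Section 1pm (63 points), Leclerc→Section 11am (36 points) — total 83+92+63+36 = 274 points.
Next-best assignment: Rivera→Section 2pm, Tanaka→Section 4pm, Osei→Section 11am, Leclerc→Section 1pm = 253 points.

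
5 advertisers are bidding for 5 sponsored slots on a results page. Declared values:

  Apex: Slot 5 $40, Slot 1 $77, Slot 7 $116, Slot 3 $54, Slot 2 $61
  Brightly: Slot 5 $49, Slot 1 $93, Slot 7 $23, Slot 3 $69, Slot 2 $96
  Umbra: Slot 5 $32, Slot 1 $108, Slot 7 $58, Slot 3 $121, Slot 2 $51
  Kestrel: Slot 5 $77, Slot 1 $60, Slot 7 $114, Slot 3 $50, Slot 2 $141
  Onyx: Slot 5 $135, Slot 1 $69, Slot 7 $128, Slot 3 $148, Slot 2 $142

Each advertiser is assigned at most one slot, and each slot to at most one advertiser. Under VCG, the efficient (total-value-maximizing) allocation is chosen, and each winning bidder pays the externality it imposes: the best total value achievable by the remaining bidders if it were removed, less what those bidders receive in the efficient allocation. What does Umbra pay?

Efficient allocation: Apex→Slot 7 ($116), Brightly→Slot 1 ($93), Umbra→Slot 3 ($121), Kestrel→Slot 2 ($141), Onyx→Slot 5 ($135); total welfare W = $606.
Umbra receives Slot 3 at value $121, so the others get W − 121 = $485.
Without Umbra: best allocation of the remaining 4 bidders over all 5 slots is Apex→Slot 7 ($116), Brightly→Slot 1 ($93), Kestrel→Slot 2 ($141), Onyx→Slot 3 ($148), total $498.
VCG payment = (others' best without Umbra) − (others' welfare with Umbra) = 498 − 485 = $13.

Umbra pays $13.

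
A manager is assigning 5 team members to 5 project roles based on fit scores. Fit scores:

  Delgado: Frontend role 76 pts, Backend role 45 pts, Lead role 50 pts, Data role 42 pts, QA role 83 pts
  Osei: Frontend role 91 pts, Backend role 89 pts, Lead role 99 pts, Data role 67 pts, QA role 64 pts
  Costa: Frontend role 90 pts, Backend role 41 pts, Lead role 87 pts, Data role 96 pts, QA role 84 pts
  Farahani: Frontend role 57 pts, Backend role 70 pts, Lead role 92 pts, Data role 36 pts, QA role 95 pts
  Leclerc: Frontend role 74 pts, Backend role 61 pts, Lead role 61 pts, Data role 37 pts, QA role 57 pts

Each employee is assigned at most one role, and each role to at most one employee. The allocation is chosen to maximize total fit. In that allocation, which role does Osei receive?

Osei receives Backend role.

Treat this as an assignment problem: match each employee to one role.
Optimal: Delgado→QA role (83 pts), Osei→Backend role (89 pts), Costa→Data role (96 pts), Farahani→Lead role (92 pts), Leclerc→Frontend role (74 pts) — total 83+89+96+92+74 = 434 pts.
Next-best assignment: Delgado→Frontend role, Osei→Lead role, Costa→Data role, Farahani→QA role, Leclerc→Backend role = 427 pts.
Osei's own top role is Lead role (99 pts), but forcing Osei→Lead role and reassigning the rest optimally gives only 427 pts — worse by 7.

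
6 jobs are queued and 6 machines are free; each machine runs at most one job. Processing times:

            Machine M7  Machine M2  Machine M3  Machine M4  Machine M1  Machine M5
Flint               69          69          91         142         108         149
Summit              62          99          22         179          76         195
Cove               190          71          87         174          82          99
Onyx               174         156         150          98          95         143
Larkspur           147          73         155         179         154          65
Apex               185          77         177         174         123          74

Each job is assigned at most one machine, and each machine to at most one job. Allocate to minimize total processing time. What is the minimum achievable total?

Min total: 413 min

Optimal: Flint→Machine M7 (69 min), Summit→Machine M3 (22 min), Cove→Machine M1 (82 min), Onyx→Machine M4 (98 min), Larkspur→Machine M5 (65 min), Apex→Machine M2 (77 min) — total 69+22+82+98+65+77 = 413 min.
Row-greedy (each job in turn takes its cheapest remaining machine) gives 496 min, worse by 83.
Next-best assignment: Flint→Machine M7, Summit→Machine M3, Cove→Machine M1, Onyx→Machine M4, Larkspur→Machine M2, Apex→Machine M5 = 418 min.
Every other assignment is strictly worse.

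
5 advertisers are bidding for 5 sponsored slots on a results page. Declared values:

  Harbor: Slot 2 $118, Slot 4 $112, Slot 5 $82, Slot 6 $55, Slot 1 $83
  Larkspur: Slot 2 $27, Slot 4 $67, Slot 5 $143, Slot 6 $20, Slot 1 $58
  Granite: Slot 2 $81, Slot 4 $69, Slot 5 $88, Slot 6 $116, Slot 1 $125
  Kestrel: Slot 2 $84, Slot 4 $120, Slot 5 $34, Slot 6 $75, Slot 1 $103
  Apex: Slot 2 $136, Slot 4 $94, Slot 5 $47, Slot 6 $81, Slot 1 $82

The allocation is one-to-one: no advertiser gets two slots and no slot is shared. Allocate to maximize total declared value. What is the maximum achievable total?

Optimal: Harbor→Slot 4 ($112), Larkspur→Slot 5 ($143), Granite→Slot 6 ($116), Kestrel→Slot 1 ($103), Apex→Slot 2 ($136) — total 112+143+116+103+136 = $610.
Max-entry greedy (repeatedly take the single best remaining cell) gives $579, worse by 31.
Next-best assignment: Harbor→Slot 1, Larkspur→Slot 5, Granite→Slot 6, Kestrel→Slot 4, Apex→Slot 2 = $598.
No other one-to-one assignment exceeds $610.

Maximum total: $610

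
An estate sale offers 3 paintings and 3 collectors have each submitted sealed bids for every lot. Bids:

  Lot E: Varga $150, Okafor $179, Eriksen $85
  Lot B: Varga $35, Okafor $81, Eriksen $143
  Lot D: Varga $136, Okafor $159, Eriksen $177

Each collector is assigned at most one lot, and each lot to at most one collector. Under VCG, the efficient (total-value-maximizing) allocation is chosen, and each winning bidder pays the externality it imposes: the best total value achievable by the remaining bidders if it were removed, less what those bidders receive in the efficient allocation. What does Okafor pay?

Okafor pays $48.

Efficient allocation: Varga→Lot D ($136), Okafor→Lot E ($179), Eriksen→Lot B ($143); total welfare W = $458.
Okafor receives Lot E at value $179, so the others get W − 179 = $279.
Without Okafor: best allocation of the remaining 2 bidders over all 3 lots is Varga→Lot E ($150), Eriksen→Lot D ($177), total $327.
VCG payment = (others' best without Okafor) − (others' welfare with Okafor) = 327 − 279 = $48.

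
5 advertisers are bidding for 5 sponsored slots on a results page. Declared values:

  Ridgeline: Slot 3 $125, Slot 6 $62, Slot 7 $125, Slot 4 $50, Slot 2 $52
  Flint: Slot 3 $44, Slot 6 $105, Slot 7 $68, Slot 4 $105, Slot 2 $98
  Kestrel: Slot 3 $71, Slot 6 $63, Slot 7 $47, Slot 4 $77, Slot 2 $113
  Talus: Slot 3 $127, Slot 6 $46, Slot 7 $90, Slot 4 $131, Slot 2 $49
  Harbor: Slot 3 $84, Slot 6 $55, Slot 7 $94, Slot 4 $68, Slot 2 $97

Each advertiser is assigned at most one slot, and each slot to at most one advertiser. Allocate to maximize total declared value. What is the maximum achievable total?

Maximum total: $568

Treat this as an assignment problem: match each advertiser to one slot.
Optimal: Ridgeline→Slot 3 ($125), Flint→Slot 6 ($105), Kestrel→Slot 2 ($113), Talus→Slot 4 ($131), Harbor→Slot 7 ($94) — total 125+105+113+131+94 = $568.
Next-best assignment: Ridgeline→Slot 7, Flint→Slot 6, Kestrel→Slot 2, Talus→Slot 4, Harbor→Slot 3 = $558.
Swapping Kestrel↔Talus (Kestrel→Slot 4 $77, Talus→Slot 2 $49) loses 118.
No other one-to-one assignment exceeds $568.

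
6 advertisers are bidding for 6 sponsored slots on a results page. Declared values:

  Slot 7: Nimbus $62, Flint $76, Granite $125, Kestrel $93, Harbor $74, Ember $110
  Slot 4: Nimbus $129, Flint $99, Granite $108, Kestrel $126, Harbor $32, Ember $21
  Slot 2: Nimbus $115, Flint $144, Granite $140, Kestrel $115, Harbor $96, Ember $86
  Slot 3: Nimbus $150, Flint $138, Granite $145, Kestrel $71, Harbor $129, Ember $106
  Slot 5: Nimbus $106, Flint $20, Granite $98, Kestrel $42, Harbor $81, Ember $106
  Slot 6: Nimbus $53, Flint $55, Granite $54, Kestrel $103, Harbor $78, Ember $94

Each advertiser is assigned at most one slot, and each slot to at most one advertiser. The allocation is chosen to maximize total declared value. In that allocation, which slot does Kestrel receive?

Optimal: Nimbus→Slot 4 ($129), Flint→Slot 2 ($144), Granite→Slot 7 ($125), Kestrel→Slot 6 ($103), Harbor→Slot 3 ($129), Ember→Slot 5 ($106) — total 129+144+125+103+129+106 = $736.
Row-greedy (each advertiser in turn takes its best remaining slot) gives $720, worse by 16.
Swapping Nimbus↔Flint (Nimbus→Slot 2 $115, Flint→Slot 4 $99) loses 59.
Every other assignment is strictly worse.
Kestrel's own top slot is Slot 4 ($126), but forcing Kestrel→Slot 4 and reassigning the rest optimally gives only $729 — worse by 7.

Kestrel receives Slot 6.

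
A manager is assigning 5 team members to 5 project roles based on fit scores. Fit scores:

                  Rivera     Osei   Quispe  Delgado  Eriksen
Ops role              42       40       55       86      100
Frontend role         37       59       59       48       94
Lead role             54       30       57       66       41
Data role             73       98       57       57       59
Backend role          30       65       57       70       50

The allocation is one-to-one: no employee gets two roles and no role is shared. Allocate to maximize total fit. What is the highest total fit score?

Optimal: Rivera→Lead role (54 pts), Osei→Data role (98 pts), Quispe→Backend role (57 pts), Delgado→Ops role (86 pts), Eriksen→Frontend role (94 pts) — total 54+98+57+86+94 = 389 pts.
Max-entry greedy (repeatedly take the single best remaining cell) gives 381 pts, worse by 8.

Max total: 389 pts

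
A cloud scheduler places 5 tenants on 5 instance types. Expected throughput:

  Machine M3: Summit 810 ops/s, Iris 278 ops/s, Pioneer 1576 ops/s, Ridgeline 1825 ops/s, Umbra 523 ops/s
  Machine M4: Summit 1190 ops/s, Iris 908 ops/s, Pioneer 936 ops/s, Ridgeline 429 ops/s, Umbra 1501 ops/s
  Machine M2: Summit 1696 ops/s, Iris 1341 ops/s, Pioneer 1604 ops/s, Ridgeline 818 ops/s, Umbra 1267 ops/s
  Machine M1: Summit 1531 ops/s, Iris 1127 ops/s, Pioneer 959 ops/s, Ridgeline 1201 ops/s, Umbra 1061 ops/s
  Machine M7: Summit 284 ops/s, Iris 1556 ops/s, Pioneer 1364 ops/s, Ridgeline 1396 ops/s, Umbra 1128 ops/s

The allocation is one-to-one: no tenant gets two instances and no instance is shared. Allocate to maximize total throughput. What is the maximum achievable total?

Optimal: Summit→Machine M1 (1531 ops/s), Iris→Machine M7 (1556 ops/s), Pioneer→Machine M2 (1604 ops/s), Ridgeline→Machine M3 (1825 ops/s), Umbra→Machine M4 (1501 ops/s) — total 1531+1556+1604+1825+1501 = 8017 ops/s.
Max-entry greedy (repeatedly take the single best remaining cell) gives 7537 ops/s, worse by 480.

Maximum total: 8017 ops/s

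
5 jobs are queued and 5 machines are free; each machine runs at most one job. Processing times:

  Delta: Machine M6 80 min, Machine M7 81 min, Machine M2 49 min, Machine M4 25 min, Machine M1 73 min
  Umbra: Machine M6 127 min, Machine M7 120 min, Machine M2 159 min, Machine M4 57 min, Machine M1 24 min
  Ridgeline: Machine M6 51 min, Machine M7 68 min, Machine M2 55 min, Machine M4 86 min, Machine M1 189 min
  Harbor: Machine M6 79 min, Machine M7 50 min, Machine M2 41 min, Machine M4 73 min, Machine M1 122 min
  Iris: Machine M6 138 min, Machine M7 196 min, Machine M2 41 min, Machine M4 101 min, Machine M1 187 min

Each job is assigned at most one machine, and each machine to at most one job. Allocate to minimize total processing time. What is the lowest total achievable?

Minimum total: 191 min

This is the linear assignment problem.
Optimal: Delta→Machine M4 (25 min), Umbra→Machine M1 (24 min), Ridgeline→Machine M6 (51 min), Harbor→Machine M7 (50 min), Iris→Machine M2 (41 min) — total 25+24+51+50+41 = 191 min.
Min-entry greedy (repeatedly take the single cheapest remaining cell) gives 337 min, worse by 146.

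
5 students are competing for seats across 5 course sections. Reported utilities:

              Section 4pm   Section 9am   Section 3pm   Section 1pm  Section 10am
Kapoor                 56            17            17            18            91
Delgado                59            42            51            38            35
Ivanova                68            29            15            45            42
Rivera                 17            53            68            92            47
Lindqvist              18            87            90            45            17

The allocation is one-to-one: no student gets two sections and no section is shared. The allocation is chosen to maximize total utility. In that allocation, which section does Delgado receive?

Optimal: Kapoor→Section 10am (91 points), Delgado→Section 3pm (51 points), Ivanova→Section 4pm (68 points), Rivera→Section 1pm (92 points), Lindqvist→Section 9am (87 points) — total 91+51+68+92+87 = 389 points.
Row-greedy (each student in turn takes its best remaining section) gives 350 points, worse by 39.
Next-best assignment: Kapoor→Section 10am, Delgado→Section 9am, Ivanova→Section 4pm, Rivera→Section 1pm, Lindqvist→Section 3pm = 383 points.
No other one-to-one assignment exceeds 389 points.
Delgado's own top section is Section 4pm (59 points), but forcing Delgado→Section 4pm and reassigning the rest optimally gives only 361 points — worse by 28.

Delgado receives Section 3pm.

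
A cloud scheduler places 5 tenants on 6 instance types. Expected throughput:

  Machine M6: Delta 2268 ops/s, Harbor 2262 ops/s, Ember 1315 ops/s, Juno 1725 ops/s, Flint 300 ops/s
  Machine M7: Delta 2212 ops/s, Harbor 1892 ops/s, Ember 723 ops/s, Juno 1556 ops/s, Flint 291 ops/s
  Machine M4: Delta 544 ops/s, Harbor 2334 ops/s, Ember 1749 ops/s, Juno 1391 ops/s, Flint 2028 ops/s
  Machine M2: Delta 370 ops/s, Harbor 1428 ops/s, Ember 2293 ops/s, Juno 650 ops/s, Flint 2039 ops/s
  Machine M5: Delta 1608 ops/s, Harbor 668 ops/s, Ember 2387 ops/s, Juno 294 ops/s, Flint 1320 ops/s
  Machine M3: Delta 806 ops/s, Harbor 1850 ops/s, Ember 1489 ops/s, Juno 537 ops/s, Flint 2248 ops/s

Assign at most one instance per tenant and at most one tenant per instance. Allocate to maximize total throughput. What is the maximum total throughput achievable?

Optimal: Delta→Machine M7 (2212 ops/s), Harbor→Machine M4 (2334 ops/s), Ember→Machine M5 (2387 ops/s), Juno→Machine M6 (1725 ops/s), Flint→Machine M3 (2248 ops/s) — total 2212+2334+2387+1725+2248 = 10906 ops/s.
Max-entry greedy (repeatedly take the single best remaining cell) gives 10793 ops/s, worse by 113.
Checked against all permutations: 10906 ops/s is optimal.

Max total: 10906 ops/s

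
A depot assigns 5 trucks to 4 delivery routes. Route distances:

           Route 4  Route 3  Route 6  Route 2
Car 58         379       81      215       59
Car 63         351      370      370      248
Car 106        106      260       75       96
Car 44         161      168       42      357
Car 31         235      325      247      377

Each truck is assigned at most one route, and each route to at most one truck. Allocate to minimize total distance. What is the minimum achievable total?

Minimum total: 454 km

Treat this as an assignment problem: match each truck to one route.
Optimal: Car 31→Route 4 (235 km), Car 58→Route 3 (81 km), Car 44→Route 6 (42 km), Car 106→Route 2 (96 km) — total 235+81+42+96 = 454 km.
Column-greedy (each route in turn goes to its cheapest remaining truck) gives 477 km, worse by 23.
Next-best assignment: Car 106→Route 4, Car 58→Route 3, Car 44→Route 6, Car 63→Route 2 = 477 km.
Swapping Car 31↔Car 44 (Car 31→Route 6 247 km, Car 44→Route 4 161 km) adds 131.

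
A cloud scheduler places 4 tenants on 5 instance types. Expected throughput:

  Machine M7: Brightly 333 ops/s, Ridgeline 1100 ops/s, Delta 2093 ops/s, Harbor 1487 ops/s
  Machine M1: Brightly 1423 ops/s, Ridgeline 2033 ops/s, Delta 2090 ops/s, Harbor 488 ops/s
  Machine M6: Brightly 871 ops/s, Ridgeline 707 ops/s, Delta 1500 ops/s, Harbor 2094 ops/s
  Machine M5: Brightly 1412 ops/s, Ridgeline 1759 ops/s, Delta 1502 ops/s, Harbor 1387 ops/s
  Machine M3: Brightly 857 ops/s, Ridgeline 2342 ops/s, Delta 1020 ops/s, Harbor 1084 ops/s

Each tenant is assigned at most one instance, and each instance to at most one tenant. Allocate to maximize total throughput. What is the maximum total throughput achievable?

Max total: 7952 ops/s

Optimal: Brightly→Machine M1 (1423 ops/s), Ridgeline→Machine M3 (2342 ops/s), Delta→Machine M7 (2093 ops/s), Harbor→Machine M6 (2094 ops/s) — total 1423+2342+2093+2094 = 7952 ops/s.
Column-greedy (each instance in turn goes to its best remaining tenant) gives 7632 ops/s, worse by 320.
Next-best assignment: Brightly→Machine M5, Ridgeline→Machine M3, Delta→Machine M7, Harbor→Machine M6 = 7941 ops/s.
Every other assignment is strictly worse.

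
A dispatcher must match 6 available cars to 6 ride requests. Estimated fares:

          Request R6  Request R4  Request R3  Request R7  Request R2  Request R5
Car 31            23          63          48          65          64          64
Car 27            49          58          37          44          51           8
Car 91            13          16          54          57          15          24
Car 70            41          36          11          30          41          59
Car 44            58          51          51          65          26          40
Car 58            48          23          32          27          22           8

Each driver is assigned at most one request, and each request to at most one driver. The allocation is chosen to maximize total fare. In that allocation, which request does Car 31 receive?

Car 31 receives Request R2.

Optimal: Car 31→Request R2 ($64), Car 27→Request R4 ($58), Car 91→Request R3 ($54), Car 70→Request R5 ($59), Car 44→Request R7 ($65), Car 58→Request R6 ($48) — total 64+58+54+59+65+48 = $348.
Row-greedy (each driver in turn takes its best remaining request) gives $316, worse by 32.
Swapping Car 44↔Car 27 (Car 44→Request R4 $51, Car 27→Request R7 $44) loses 28.
Every other assignment is strictly worse.
Car 31's own top request is Request R7 ($65), but forcing Car 31→Request R7 and reassigning the rest optimally gives only $328 — worse by 20.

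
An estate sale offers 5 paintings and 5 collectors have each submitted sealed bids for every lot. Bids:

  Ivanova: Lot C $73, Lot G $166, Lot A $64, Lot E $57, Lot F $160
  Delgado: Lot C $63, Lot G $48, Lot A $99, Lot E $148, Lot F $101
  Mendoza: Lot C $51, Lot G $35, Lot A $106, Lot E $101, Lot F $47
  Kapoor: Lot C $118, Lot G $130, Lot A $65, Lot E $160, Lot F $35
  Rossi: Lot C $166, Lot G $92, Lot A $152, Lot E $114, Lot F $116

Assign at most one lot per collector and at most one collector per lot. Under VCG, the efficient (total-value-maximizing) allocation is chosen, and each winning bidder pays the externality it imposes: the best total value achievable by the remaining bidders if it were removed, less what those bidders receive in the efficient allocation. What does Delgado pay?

Efficient allocation: Ivanova→Lot F ($160), Delgado→Lot E ($148), Mendoza→Lot A ($106), Kapoor→Lot G ($130), Rossi→Lot C ($166); total welfare W = $710.
Delgado receives Lot E at value $148, so the others get W − 148 = $562.
Without Delgado: best allocation of the remaining 4 bidders over all 5 lots is Ivanova→Lot G ($166), Mendoza→Lot A ($106), Kapoor→Lot E ($160), Rossi→Lot C ($166), total $598.
VCG payment = (others' best without Delgado) − (others' welfare with Delgado) = 598 − 562 = $36.

Delgado pays $36.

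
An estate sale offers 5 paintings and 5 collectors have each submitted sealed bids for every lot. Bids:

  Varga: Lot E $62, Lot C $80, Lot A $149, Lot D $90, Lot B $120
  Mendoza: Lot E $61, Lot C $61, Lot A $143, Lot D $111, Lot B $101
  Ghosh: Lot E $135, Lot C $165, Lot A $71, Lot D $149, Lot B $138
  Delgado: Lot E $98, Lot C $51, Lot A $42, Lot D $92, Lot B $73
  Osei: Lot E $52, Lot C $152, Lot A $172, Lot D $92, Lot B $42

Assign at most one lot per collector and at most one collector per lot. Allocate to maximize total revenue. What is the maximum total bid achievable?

Optimal: Varga→Lot B ($120), Mendoza→Lot D ($111), Ghosh→Lot C ($165), Delgado→Lot E ($98), Osei→Lot A ($172) — total 120+111+165+98+172 = $666.
Row-greedy (each collector in turn takes its best remaining lot) gives $565, worse by 101.
No other one-to-one assignment exceeds $666.

Max total: $666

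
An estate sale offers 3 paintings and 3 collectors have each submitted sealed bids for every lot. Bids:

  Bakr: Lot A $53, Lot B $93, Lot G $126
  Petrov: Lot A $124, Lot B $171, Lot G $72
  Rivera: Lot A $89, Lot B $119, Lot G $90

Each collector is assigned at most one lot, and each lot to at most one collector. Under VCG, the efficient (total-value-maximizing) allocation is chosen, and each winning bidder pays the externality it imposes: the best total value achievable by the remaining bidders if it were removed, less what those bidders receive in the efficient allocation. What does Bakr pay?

Efficient allocation: Bakr→Lot G ($126), Petrov→Lot B ($171), Rivera→Lot A ($89); total welfare W = $386.
Bakr receives Lot G at value $126, so the others get W − 126 = $260.
Without Bakr: best allocation of the remaining 2 bidders over all 3 lots is Petrov→Lot B ($171), Rivera→Lot G ($90), total $261.
VCG payment = (others' best without Bakr) − (others' welfare with Bakr) = 261 − 260 = $1.

Bakr pays $1.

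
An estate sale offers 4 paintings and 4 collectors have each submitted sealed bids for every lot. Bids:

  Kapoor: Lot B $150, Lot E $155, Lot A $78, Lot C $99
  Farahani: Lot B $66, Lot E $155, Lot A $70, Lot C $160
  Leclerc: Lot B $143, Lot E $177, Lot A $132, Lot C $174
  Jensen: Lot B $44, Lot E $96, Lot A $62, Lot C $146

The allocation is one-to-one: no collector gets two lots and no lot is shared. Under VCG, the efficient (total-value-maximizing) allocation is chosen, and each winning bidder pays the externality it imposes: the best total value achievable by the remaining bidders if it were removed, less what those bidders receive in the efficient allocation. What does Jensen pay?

Efficient allocation: Kapoor→Lot B ($150), Farahani→Lot E ($155), Leclerc→Lot A ($132), Jensen→Lot C ($146); total welfare W = $583.
Jensen receives Lot C at value $146, so the others get W − 146 = $437.
Without Jensen: best allocation of the remaining 3 bidders over all 4 lots is Kapoor→Lot B ($150), Farahani→Lot C ($160), Leclerc→Lot E ($177), total $487.
VCG payment = (others' best without Jensen) − (others' welfare with Jensen) = 487 − 437 = $50.

Jensen pays $50.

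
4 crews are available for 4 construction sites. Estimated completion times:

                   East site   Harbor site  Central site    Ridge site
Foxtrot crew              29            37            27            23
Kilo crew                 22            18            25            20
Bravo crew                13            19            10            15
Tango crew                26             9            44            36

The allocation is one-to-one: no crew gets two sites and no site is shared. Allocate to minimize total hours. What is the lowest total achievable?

Min total: 64 hours

This is a one-to-one assignment (minimum-cost bipartite matching).
Optimal: Foxtrot crew→Ridge site (23 hours), Kilo crew→East site (22 hours), Bravo crew→Central site (10 hours), Tango crew→Harbor site (9 hours) — total 23+22+10+9 = 64 hours.
Column-greedy (each site in turn goes to its cheapest remaining crew) gives 70 hours, worse by 6.
Next-best assignment: Foxtrot crew→East site, Kilo crew→Ridge site, Bravo crew→Central site, Tango crew→Harbor site = 68 hours.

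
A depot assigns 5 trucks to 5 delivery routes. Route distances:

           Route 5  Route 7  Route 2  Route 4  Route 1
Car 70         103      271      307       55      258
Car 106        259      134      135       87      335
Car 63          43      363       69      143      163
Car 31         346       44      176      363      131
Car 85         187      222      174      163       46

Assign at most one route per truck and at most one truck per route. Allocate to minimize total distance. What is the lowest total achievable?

Min total: 323 km

Optimal: Car 70→Route 4 (55 km), Car 106→Route 2 (135 km), Car 63→Route 5 (43 km), Car 31→Route 7 (44 km), Car 85→Route 1 (46 km) — total 55+135+43+44+46 = 323 km.
Row-greedy (each truck in turn takes its cheapest remaining route) gives 537 km, worse by 214.
Next-best assignment: Car 70→Route 5, Car 106→Route 4, Car 63→Route 2, Car 31→Route 7, Car 85→Route 1 = 349 km.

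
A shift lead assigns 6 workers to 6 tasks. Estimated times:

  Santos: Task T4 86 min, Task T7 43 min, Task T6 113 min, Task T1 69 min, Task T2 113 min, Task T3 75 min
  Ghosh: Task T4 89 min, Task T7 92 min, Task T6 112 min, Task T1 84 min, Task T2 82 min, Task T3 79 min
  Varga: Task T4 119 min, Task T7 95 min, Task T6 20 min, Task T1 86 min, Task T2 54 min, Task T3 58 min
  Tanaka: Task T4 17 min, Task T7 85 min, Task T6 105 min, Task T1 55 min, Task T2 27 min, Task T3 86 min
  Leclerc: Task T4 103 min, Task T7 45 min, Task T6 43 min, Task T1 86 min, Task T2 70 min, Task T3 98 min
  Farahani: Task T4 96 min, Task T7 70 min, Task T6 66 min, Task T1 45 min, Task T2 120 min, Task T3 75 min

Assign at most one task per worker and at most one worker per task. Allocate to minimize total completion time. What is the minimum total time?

Minimum total: 274 min

This is the linear assignment problem.
Optimal: Santos→Task T7 (43 min), Ghosh→Task T3 (79 min), Varga→Task T6 (20 min), Tanaka→Task T4 (17 min), Leclerc→Task T2 (70 min), Farahani→Task T1 (45 min) — total 43+79+20+17+70+45 = 274 min.
Swapping Farahani↔Leclerc (Farahani→Task T2 120 min, Leclerc→Task T1 86 min) adds 91.
No other one-to-one assignment undercuts 274 min.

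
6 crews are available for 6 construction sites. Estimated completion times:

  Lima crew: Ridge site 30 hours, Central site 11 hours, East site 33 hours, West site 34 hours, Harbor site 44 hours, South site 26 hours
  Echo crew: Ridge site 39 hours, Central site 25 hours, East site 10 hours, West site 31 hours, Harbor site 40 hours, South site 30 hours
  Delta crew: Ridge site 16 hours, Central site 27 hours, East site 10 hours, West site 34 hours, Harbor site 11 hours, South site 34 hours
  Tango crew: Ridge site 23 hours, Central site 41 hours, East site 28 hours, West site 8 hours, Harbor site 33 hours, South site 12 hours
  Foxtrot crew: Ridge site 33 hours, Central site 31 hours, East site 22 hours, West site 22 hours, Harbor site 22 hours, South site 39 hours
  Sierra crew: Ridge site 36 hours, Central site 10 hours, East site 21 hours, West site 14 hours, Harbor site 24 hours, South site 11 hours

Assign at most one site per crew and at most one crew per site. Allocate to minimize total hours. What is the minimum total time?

Treat this as an assignment problem: match each crew to one site.
Optimal: Lima crew→Central site (11 hours), Echo crew→East site (10 hours), Delta crew→Ridge site (16 hours), Tango crew→West site (8 hours), Foxtrot crew→Harbor site (22 hours), Sierra crew→South site (11 hours) — total 11+10+16+8+22+11 = 78 hours.
Column-greedy (each site in turn goes to its cheapest remaining crew) gives 92 hours, worse by 14.
Next-best assignment: Lima crew→Central site, Echo crew→East site, Delta crew→Harbor site, Tango crew→West site, Foxtrot crew→Ridge site, Sierra crew→South site = 84 hours.

Min total: 78 hours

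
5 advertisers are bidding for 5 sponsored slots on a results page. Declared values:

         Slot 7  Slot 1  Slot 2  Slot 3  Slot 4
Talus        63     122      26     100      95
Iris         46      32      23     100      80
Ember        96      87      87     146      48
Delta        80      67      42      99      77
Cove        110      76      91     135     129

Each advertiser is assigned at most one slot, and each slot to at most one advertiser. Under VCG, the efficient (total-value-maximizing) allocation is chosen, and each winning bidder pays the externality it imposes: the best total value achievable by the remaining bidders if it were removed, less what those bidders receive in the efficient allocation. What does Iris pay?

Iris pays $38.

Efficient allocation: Talus→Slot 1 ($122), Iris→Slot 4 ($80), Ember→Slot 3 ($146), Delta→Slot 7 ($80), Cove→Slot 2 ($91); total welfare W = $519.
Iris receives Slot 4 at value $80, so the others get W − 80 = $439.
Without Iris: best allocation of the remaining 4 bidders over all 5 slots is Talus→Slot 1 ($122), Ember→Slot 3 ($146), Delta→Slot 7 ($80), Cove→Slot 4 ($129), total $477.
VCG payment = (others' best without Iris) − (others' welfare with Iris) = 477 − 439 = $38.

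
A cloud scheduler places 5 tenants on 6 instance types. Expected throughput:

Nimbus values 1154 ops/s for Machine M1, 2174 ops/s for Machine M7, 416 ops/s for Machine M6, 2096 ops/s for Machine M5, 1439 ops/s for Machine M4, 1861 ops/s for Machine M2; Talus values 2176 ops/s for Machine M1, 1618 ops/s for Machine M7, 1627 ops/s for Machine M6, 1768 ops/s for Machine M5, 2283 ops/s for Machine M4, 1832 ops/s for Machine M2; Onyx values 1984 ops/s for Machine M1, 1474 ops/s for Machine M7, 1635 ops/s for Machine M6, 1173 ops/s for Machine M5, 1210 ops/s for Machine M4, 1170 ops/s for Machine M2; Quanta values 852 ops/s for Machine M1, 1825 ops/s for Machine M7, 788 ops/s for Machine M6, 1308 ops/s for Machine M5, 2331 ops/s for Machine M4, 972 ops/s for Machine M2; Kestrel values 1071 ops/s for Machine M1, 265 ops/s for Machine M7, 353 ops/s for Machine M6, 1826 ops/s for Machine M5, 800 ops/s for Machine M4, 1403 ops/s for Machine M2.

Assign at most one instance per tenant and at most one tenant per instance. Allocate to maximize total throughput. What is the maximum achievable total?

Max total: 10147 ops/s

Optimal: Nimbus→Machine M7 (2174 ops/s), Talus→Machine M2 (1832 ops/s), Onyx→Machine M1 (1984 ops/s), Quanta→Machine M4 (2331 ops/s), Kestrel→Machine M5 (1826 ops/s) — total 2174+1832+1984+2331+1826 = 10147 ops/s.
Swapping Nimbus↔Talus (Nimbus→Machine M2 1861 ops/s, Talus→Machine M7 1618 ops/s) loses 527.
Every other assignment is strictly worse.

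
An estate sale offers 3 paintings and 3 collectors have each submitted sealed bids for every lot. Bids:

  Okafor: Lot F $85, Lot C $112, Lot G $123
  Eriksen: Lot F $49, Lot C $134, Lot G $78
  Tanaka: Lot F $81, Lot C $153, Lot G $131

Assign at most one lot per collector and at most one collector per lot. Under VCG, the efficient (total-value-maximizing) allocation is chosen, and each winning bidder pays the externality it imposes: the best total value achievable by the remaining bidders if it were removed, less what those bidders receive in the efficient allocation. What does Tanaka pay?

Efficient allocation: Okafor→Lot F ($85), Eriksen→Lot C ($134), Tanaka→Lot G ($131); total welfare W = $350.
Tanaka receives Lot G at value $131, so the others get W − 131 = $219.
Without Tanaka: best allocation of the remaining 2 bidders over all 3 lots is Okafor→Lot G ($123), Eriksen→Lot C ($134), total $257.
VCG payment = (others' best without Tanaka) − (others' welfare with Tanaka) = 257 − 219 = $38.

Tanaka pays $38.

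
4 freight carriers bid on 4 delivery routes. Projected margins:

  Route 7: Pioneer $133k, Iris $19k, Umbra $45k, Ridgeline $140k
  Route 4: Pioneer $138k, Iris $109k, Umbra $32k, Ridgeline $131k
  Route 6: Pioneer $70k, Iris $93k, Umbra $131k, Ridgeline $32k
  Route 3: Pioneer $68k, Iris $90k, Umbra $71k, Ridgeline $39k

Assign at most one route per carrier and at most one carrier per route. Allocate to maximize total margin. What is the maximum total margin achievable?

Maximum total: $499k

This is a one-to-one assignment (maximum-weight bipartite matching).
Optimal: Pioneer→Route 4 ($138k), Iris→Route 3 ($90k), Umbra→Route 6 ($131k), Ridgeline→Route 7 ($140k) — total 138+90+131+140 = $499k.
Row-greedy (each carrier in turn takes its best remaining route) gives $442k, worse by 57.
Next-best assignment: Pioneer→Route 7, Iris→Route 3, Umbra→Route 6, Ridgeline→Route 4 = $485k.
Every other assignment is strictly worse.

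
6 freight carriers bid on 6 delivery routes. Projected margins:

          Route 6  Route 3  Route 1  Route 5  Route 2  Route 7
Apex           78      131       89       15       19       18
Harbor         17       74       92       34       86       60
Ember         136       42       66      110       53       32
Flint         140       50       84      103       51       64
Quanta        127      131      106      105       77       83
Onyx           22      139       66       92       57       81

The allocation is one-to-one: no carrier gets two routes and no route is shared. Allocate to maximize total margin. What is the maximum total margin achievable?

Optimal: Apex→Route 3 ($131k), Harbor→Route 2 ($86k), Ember→Route 5 ($110k), Flint→Route 6 ($140k), Quanta→Route 1 ($106k), Onyx→Route 7 ($81k) — total 131+86+110+140+106+81 = $654k.
Max-entry greedy (repeatedly take the single best remaining cell) gives $599k, worse by 55.
Next-best assignment: Apex→Route 1, Harbor→Route 2, Ember→Route 5, Flint→Route 6, Quanta→Route 7, Onyx→Route 3 = $647k.
Checked against all permutations: $654k is optimal.

Max total: $654k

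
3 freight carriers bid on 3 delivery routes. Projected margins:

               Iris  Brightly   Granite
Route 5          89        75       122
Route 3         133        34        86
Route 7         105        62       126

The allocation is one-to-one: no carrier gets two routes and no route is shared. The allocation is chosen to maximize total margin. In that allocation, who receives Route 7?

Granite receives Route 7.

This is the linear assignment problem.
Optimal: Iris→Route 3 ($133k), Brightly→Route 5 ($75k), Granite→Route 7 ($126k) — total 133+75+126 = $334k.
Column-greedy (each route in turn goes to its best remaining carrier) gives $317k, worse by 17.
Swapping Brightly↔Iris (Brightly→Route 3 $34k, Iris→Route 5 $89k) loses 85.
Checked against all permutations: $334k is optimal.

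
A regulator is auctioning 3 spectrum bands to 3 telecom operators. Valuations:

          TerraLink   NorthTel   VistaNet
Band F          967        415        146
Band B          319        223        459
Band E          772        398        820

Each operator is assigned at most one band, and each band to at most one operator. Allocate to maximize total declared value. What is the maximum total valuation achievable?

Optimal: TerraLink→Band F ($967M), NorthTel→Band B ($223M), VistaNet→Band E ($820M) — total 967+223+820 = $2010M.
Next-best assignment: TerraLink→Band F, NorthTel→Band E, VistaNet→Band B = $1824M.
Swapping VistaNet↔TerraLink (VistaNet→Band F $146M, TerraLink→Band E $772M) loses 869.
Every other assignment is strictly worse.

Maximum total: $2010M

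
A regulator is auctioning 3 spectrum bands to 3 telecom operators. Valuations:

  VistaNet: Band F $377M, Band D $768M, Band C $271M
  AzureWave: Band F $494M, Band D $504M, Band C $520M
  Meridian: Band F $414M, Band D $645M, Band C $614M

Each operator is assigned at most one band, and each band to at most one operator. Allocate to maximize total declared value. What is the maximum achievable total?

Max total: $1876M

Optimal: VistaNet→Band D ($768M), AzureWave→Band F ($494M), Meridian→Band C ($614M) — total 768+494+614 = $1876M.
Row-greedy (each operator in turn takes its best remaining band) gives $1702M, worse by 174.
Next-best assignment: VistaNet→Band D, AzureWave→Band C, Meridian→Band F = $1702M.
Swapping AzureWave↔VistaNet (AzureWave→Band D $504M, VistaNet→Band F $377M) loses 381.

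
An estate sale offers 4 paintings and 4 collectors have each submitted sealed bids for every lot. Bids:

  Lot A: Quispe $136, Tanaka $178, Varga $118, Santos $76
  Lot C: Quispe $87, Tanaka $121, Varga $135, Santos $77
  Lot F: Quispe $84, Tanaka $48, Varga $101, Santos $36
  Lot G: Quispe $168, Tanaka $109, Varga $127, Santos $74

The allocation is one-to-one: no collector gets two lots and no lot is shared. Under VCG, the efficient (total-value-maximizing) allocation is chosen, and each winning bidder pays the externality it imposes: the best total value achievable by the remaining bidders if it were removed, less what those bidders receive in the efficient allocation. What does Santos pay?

Santos pays $34.

Efficient allocation: Quispe→Lot G ($168), Tanaka→Lot A ($178), Varga→Lot F ($101), Santos→Lot C ($77); total welfare W = $524.
Santos receives Lot C at value $77, so the others get W − 77 = $447.
Without Santos: best allocation of the remaining 3 bidders over all 4 lots is Quispe→Lot G ($168), Tanaka→Lot A ($178), Varga→Lot C ($135), total $481.
VCG payment = (others' best without Santos) − (others' welfare with Santos) = 481 − 447 = $34.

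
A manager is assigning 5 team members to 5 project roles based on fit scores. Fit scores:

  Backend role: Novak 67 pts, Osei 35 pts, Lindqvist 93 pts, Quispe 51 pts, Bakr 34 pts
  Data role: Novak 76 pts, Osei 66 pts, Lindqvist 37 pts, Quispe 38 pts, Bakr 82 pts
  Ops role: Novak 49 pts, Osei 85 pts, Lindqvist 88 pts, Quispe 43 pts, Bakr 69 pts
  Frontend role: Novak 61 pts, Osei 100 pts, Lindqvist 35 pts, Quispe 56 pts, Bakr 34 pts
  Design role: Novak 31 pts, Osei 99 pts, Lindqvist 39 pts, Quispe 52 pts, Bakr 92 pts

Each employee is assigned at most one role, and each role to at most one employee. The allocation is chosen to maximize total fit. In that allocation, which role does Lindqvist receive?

This is a one-to-one assignment (maximum-weight bipartite matching).
Optimal: Novak→Data role (76 pts), Osei→Frontend role (100 pts), Lindqvist→Ops role (88 pts), Quispe→Backend role (51 pts), Bakr→Design role (92 pts) — total 76+100+88+51+92 = 407 pts.
Column-greedy (each role in turn goes to its best remaining employee) gives 373 pts, worse by 34.
Swapping Novak↔Osei (Novak→Frontend role 61 pts, Osei→Data role 66 pts) loses 49.
Checked against all permutations: 407 pts is optimal.
Lindqvist's own top role is Backend role (93 pts), but forcing Lindqvist→Backend role and reassigning the rest optimally gives only 404 pts — worse by 3.

Lindqvist receives Ops role.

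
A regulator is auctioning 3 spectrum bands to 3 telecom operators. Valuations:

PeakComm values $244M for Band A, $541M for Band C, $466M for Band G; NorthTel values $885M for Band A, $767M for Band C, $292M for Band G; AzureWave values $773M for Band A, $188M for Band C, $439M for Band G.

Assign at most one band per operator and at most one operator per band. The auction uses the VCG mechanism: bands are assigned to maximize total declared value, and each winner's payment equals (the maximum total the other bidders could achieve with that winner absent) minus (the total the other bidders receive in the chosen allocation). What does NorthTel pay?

Efficient allocation: PeakComm→Band G ($466M), NorthTel→Band C ($767M), AzureWave→Band A ($773M); total welfare W = $2006M.
NorthTel receives Band C at value $767M, so the others get W − 767 = $1239M.
Without NorthTel: best allocation of the remaining 2 bidders over all 3 bands is PeakComm→Band C ($541M), AzureWave→Band A ($773M), total $1314M.
VCG payment = (others' best without NorthTel) − (others' welfare with NorthTel) = 1314 − 1239 = $75M.

NorthTel pays $75M.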